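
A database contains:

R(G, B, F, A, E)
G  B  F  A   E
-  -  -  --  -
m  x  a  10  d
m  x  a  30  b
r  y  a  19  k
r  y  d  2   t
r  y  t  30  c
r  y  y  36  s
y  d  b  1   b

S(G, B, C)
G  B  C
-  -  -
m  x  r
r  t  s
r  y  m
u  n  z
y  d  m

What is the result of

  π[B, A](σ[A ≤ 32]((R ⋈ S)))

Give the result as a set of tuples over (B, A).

Natural join on G, B: {(m, x, a, 10, d, r), (m, x, a, 30, b, r), (r, y, a, 19, k, m), (r, y, d, 2, t, m), (r, y, t, 30, c, m), (r, y, y, 36, s, m), (y, d, b, 1, b, m)}
Apply σ_{A ≤ 32}; surviving tuples: {(m, x, a, 10, d, r), (m, x, a, 30, b, r), (r, y, a, 19, k, m), (r, y, d, 2, t, m), (r, y, t, 30, c, m), (y, d, b, 1, b, m)}
π_{B, A} gives {(d, 1), (x, 10), (x, 30), (y, 19), (y, 2), (y, 30)}.

{(d, 1), (x, 10), (x, 30), (y, 19), (y, 2), (y, 30)}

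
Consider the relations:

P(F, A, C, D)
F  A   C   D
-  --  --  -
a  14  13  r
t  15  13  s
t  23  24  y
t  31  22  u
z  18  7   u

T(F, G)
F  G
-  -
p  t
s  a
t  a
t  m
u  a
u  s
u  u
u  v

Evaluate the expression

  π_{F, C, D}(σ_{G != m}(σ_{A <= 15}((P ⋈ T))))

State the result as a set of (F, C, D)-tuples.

{(t, 13, s)}

Joining P and T on F yields {(t, 15, 13, s, a), (t, 15, 13, s, m), (t, 23, 24, y, a), (t, 23, 24, y, m), (t, 31, 22, u, a), (t, 31, 22, u, m)}.
Filtering on A <= 15 leaves {(t, 15, 13, s, a), (t, 15, 13, s, m)}.
Filtering on G != m leaves {(t, 15, 13, s, a)}.
π_{F, C, D} gives {(t, 13, s)}.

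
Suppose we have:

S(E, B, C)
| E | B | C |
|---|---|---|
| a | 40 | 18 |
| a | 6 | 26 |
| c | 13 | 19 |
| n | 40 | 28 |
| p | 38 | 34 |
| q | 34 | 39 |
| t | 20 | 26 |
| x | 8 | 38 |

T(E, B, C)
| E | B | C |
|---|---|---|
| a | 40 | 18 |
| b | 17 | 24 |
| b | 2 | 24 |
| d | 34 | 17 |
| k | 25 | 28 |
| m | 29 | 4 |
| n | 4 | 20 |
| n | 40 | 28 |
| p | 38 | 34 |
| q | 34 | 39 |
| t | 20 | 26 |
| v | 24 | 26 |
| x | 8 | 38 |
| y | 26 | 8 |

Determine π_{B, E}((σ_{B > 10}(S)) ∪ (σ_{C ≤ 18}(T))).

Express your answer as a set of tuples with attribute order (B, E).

{(13, c), (20, t), (26, y), (29, m), (34, d), (34, q), (38, p), (40, a), (40, n)}

Selection B > 10: {(a, 40, 18), (c, 13, 19), (n, 40, 28), (p, 38, 34), (q, 34, 39), (t, 20, 26)}
Selection C ≤ 18: {(a, 40, 18), (d, 34, 17), (m, 29, 4), (y, 26, 8)}
Union: {(a, 40, 18), (c, 13, 19), (n, 40, 28), (p, 38, 34), (q, 34, 39), (t, 20, 26)} with {(a, 40, 18), (d, 34, 17), (m, 29, 4), (y, 26, 8)} → {(a, 40, 18), (c, 13, 19), (d, 34, 17), (m, 29, 4), (n, 40, 28), (p, 38, 34), (q, 34, 39), (t, 20, 26), (y, 26, 8)}
π[B, E]: project onto (B, E) → {(13, c), (20, t), (26, y), (29, m), (34, d), (34, q), (38, p), (40, a), (40, n)}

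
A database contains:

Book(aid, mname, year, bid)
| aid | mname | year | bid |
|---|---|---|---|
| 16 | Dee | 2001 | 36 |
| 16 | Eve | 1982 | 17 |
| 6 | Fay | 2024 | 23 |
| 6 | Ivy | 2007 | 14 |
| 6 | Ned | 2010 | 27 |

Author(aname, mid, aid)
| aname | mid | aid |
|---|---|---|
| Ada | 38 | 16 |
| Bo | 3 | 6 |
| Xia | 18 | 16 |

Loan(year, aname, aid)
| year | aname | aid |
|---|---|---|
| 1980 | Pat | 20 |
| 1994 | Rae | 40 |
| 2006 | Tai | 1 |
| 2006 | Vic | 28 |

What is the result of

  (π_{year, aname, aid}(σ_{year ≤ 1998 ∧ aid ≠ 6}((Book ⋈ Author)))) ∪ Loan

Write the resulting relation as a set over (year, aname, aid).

{(1980, Pat, 20), (1982, Ada, 16), (1982, Xia, 16), (1994, Rae, 40), (2006, Tai, 1), (2006, Vic, 28)}

Natural join on aid: {(16, Dee, 2001, 36, Ada, 38), (16, Dee, 2001, 36, Xia, 18), (16, Eve, 1982, 17, Ada, 38), (16, Eve, 1982, 17, Xia, 18), (6, Fay, 2024, 23, Bo, 3), (6, Ivy, 2007, 14, Bo, 3), (6, Ned, 2010, 27, Bo, 3)}
Apply σ_{year ≤ 1998 ∧ aid ≠ 6}; surviving tuples: {(16, Eve, 1982, 17, Ada, 38), (16, Eve, 1982, 17, Xia, 18)}
Keep only column(s) year, aname, aid: {(1982, Ada, 16), (1982, Xia, 16)}
Taking the union: {(1980, Pat, 20), (1982, Ada, 16), (1982, Xia, 16), (1994, Rae, 40), (2006, Tai, 1), (2006, Vic, 28)}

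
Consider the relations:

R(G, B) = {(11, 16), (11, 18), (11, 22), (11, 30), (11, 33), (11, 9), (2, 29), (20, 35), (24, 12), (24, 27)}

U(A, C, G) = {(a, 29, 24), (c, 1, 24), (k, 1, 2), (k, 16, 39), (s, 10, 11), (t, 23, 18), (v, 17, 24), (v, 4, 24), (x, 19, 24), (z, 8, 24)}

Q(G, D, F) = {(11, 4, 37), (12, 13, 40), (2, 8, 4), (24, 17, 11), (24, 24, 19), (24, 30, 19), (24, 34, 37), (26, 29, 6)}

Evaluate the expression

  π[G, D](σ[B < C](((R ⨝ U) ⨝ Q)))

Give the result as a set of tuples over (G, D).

{(11, 4), (24, 17), (24, 24), (24, 30), (24, 34)}

R ⋈ U (natural join on G): {(11, 16, s, 10), (11, 18, s, 10), (11, 22, s, 10), (11, 30, s, 10), (11, 33, s, 10), (11, 9, s, 10), (2, 29, k, 1), (24, 12, a, 29), (24, 12, c, 1), (24, 12, v, 17), (24, 12, v, 4), (24, 12, x, 19), (24, 12, z, 8), (24, 27, a, 29), (24, 27, c, 1), (24, 27, v, 17), (24, 27, v, 4), (24, 27, x, 19), (24, 27, z, 8)}
(R ⨝ U) ⋈ Q (natural join on G): {(11, 16, s, 10, 4, 37), (11, 18, s, 10, 4, 37), (11, 22, s, 10, 4, 37), (11, 30, s, 10, 4, 37), (11, 33, s, 10, 4, 37), (11, 9, s, 10, 4, 37), (2, 29, k, 1, 8, 4), (24, 12, a, 29, 17, 11), (24, 12, a, 29, 24, 19), (24, 12, a, 29, 30, 19), (24, 12, a, 29, 34, 37), (24, 12, c, 1, 17, 11), (24, 12, c, 1, 24, 19), (24, 12, c, 1, 30, 19), (24, 12, c, 1, 34, 37), (24, 12, v, 17, 17, 11), (24, 12, v, 17, 24, 19), (24, 12, v, 17, 30, 19), (24, 12, v, 17, 34, 37), (24, 12, v, 4, 17, 11), (24, 12, v, 4, 24, 19), (24, 12, v, 4, 30, 19), (24, 12, v, 4, 34, 37), (24, 12, x, 19, 17, 11), (24, 12, x, 19, 24, 19), (24, 12, x, 19, 30, 19), (24, 12, x, 19, 34, 37), (24, 12, z, 8, 17, 11), (24, 12, z, 8, 24, 19), (24, 12, z, 8, 30, 19), (24, 12, z, 8, 34, 37), (24, 27, a, 29, 17, 11), (24, 27, a, 29, 24, 19), (24, 27, a, 29, 30, 19), (24, 27, a, 29, 34, 37), (24, 27, c, 1, 17, 11), (24, 27, c, 1, 24, 19), (24, 27, c, 1, 30, 19), (24, 27, c, 1, 34, 37), (24, 27, v, 17, 17, 11), (24, 27, v, 17, 24, 19), (24, 27, v, 17, 30, 19), (24, 27, v, 17, 34, 37), (24, 27, v, 4, 17, 11), (24, 27, v, 4, 24, 19), (24, 27, v, 4, 30, 19), (24, 27, v, 4, 34, 37), (24, 27, x, 19, 17, 11), (24, 27, x, 19, 24, 19), (24, 27, x, 19, 30, 19), (24, 27, x, 19, 34, 37), (24, 27, z, 8, 17, 11), (24, 27, z, 8, 24, 19), (24, 27, z, 8, 30, 19), (24, 27, z, 8, 34, 37)}
σ[B < C]: keep tuples satisfying B < C → {(11, 9, s, 10, 4, 37), (24, 12, a, 29, 17, 11), (24, 12, a, 29, 24, 19), (24, 12, a, 29, 30, 19), (24, 12, a, 29, 34, 37), (24, 12, v, 17, 17, 11), (24, 12, v, 17, 24, 19), (24, 12, v, 17, 30, 19), (24, 12, v, 17, 34, 37), (24, 12, x, 19, 17, 11), (24, 12, x, 19, 24, 19), (24, 12, x, 19, 30, 19), (24, 12, x, 19, 34, 37), (24, 27, a, 29, 17, 11), (24, 27, a, 29, 24, 19), (24, 27, a, 29, 30, 19), (24, 27, a, 29, 34, 37)}
Keep only column(s) G, D (12 duplicate(s) eliminated): {(11, 4), (24, 17), (24, 24), (24, 30), (24, 34)}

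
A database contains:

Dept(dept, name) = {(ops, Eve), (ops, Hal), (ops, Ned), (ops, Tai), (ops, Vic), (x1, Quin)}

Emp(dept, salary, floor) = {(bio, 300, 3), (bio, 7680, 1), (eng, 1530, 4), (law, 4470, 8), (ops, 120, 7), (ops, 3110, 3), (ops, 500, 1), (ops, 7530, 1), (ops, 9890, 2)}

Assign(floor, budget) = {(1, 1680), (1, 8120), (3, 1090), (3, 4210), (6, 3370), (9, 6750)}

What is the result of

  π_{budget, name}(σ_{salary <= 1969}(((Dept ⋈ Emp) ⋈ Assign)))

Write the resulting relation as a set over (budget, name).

Natural join on dept: {(ops, Eve, 120, 7), (ops, Eve, 3110, 3), (ops, Eve, 500, 1), (ops, Eve, 7530, 1), (ops, Eve, 9890, 2), (ops, Hal, 120, 7), (ops, Hal, 3110, 3), (ops, Hal, 500, 1), (ops, Hal, 7530, 1), (ops, Hal, 9890, 2), (ops, Ned, 120, 7), (ops, Ned, 3110, 3), (ops, Ned, 500, 1), (ops, Ned, 7530, 1), (ops, Ned, 9890, 2), (ops, Tai, 120, 7), (ops, Tai, 3110, 3), (ops, Tai, 500, 1), (ops, Tai, 7530, 1), (ops, Tai, 9890, 2), (ops, Vic, 120, 7), (ops, Vic, 3110, 3), (ops, Vic, 500, 1), (ops, Vic, 7530, 1), (ops, Vic, 9890, 2)}
Natural join on floor: {(ops, Eve, 3110, 3, 1090), (ops, Eve, 3110, 3, 4210), (ops, Eve, 500, 1, 1680), (ops, Eve, 500, 1, 8120), (ops, Eve, 7530, 1, 1680), (ops, Eve, 7530, 1, 8120), (ops, Hal, 3110, 3, 1090), (ops, Hal, 3110, 3, 4210), (ops, Hal, 500, 1, 1680), (ops, Hal, 500, 1, 8120), (ops, Hal, 7530, 1, 1680), (ops, Hal, 7530, 1, 8120), (ops, Ned, 3110, 3, 1090), (ops, Ned, 3110, 3, 4210), (ops, Ned, 500, 1, 1680), (ops, Ned, 500, 1, 8120), (ops, Ned, 7530, 1, 1680), (ops, Ned, 7530, 1, 8120), (ops, Tai, 3110, 3, 1090), (ops, Tai, 3110, 3, 4210), (ops, Tai, 500, 1, 1680), (ops, Tai, 500, 1, 8120), (ops, Tai, 7530, 1, 1680), (ops, Tai, 7530, 1, 8120), (ops, Vic, 3110, 3, 1090), (ops, Vic, 3110, 3, 4210), (ops, Vic, 500, 1, 1680), (ops, Vic, 500, 1, 8120), (ops, Vic, 7530, 1, 1680), (ops, Vic, 7530, 1, 8120)}
Filtering on salary <= 1969 leaves {(ops, Eve, 500, 1, 1680), (ops, Eve, 500, 1, 8120), (ops, Hal, 500, 1, 1680), (ops, Hal, 500, 1, 8120), (ops, Ned, 500, 1, 1680), (ops, Ned, 500, 1, 8120), (ops, Tai, 500, 1, 1680), (ops, Tai, 500, 1, 8120), (ops, Vic, 500, 1, 1680), (ops, Vic, 500, 1, 8120)}.
π_{budget, name} gives {(1680, Eve), (1680, Hal), (1680, Ned), (1680, Tai), (1680, Vic), (8120, Eve), (8120, Hal), (8120, Ned), (8120, Tai), (8120, Vic)}.

{(1680, Eve), (1680, Hal), (1680, Ned), (1680, Tai), (1680, Vic), (8120, Eve), (8120, Hal), (8120, Ned), (8120, Tai), (8120, Vic)}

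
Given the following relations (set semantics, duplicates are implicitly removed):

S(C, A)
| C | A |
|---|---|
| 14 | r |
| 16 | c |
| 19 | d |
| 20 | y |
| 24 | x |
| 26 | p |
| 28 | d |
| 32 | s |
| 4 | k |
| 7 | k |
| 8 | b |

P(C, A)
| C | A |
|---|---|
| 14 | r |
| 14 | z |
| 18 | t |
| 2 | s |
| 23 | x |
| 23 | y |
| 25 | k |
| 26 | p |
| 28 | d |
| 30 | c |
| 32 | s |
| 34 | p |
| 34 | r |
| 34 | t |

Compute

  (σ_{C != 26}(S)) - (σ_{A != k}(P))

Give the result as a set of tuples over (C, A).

Selection C != 26: {(14, r), (16, c), (19, d), (20, y), (24, x), (28, d), (32, s), (4, k), (7, k), (8, b)}
Selection A != k: {(14, r), (14, z), (18, t), (2, s), (23, x), (23, y), (26, p), (28, d), (30, c), (32, s), (34, p), (34, r), (34, t)}
Difference: {(14, r), (16, c), (19, d), (20, y), (24, x), (28, d), (32, s), (4, k), (7, k), (8, b)} with {(14, r), (14, z), (18, t), (2, s), (23, x), (23, y), (26, p), (28, d), (30, c), (32, s), (34, p), (34, r), (34, t)} → {(16, c), (19, d), (20, y), (24, x), (4, k), (7, k), (8, b)}

{(16, c), (19, d), (20, y), (24, x), (4, k), (7, k), (8, b)}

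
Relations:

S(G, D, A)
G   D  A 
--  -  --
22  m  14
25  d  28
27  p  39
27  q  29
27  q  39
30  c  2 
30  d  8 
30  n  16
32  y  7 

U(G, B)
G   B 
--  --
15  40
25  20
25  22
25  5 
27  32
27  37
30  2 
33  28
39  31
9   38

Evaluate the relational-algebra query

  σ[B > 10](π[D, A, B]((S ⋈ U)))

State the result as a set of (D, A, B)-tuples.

{(d, 28, 20), (d, 28, 22), (p, 39, 32), (p, 39, 37), (q, 29, 32), (q, 29, 37), (q, 39, 32), (q, 39, 37)}

Natural join on G: {(25, d, 28, 20), (25, d, 28, 22), (25, d, 28, 5), (27, p, 39, 32), (27, p, 39, 37), (27, q, 29, 32), (27, q, 29, 37), (27, q, 39, 32), (27, q, 39, 37), (30, c, 2, 2), (30, d, 8, 2), (30, n, 16, 2)}
Keep only column(s) D, A, B: {(c, 2, 2), (d, 28, 20), (d, 28, 22), (d, 28, 5), (d, 8, 2), (n, 16, 2), (p, 39, 32), (p, 39, 37), (q, 29, 32), (q, 29, 37), (q, 39, 32), (q, 39, 37)}
Selection B > 10: {(d, 28, 20), (d, 28, 22), (p, 39, 32), (p, 39, 37), (q, 29, 32), (q, 29, 37), (q, 39, 32), (q, 39, 37)}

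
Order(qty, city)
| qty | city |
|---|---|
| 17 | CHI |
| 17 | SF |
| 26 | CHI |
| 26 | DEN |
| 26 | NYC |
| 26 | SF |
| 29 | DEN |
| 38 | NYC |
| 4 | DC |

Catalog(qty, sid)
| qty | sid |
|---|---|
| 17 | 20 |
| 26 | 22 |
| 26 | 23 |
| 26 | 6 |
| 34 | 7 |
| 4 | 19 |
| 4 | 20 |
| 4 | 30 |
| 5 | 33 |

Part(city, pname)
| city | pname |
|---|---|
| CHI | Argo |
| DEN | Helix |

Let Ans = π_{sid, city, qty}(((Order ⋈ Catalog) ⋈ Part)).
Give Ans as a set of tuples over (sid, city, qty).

Joining Order and Catalog on qty yields {(17, CHI, 20), (17, SF, 20), (26, CHI, 22), (26, CHI, 23), (26, CHI, 6), (26, DEN, 22), (26, DEN, 23), (26, DEN, 6), (26, NYC, 22), (26, NYC, 23), (26, NYC, 6), (26, SF, 22), (26, SF, 23), (26, SF, 6), (4, DC, 19), (4, DC, 20), (4, DC, 30)}.
Joining (Order ⋈ Catalog) and Part on city yields {(17, CHI, 20, Argo), (26, CHI, 22, Argo), (26, CHI, 23, Argo), (26, CHI, 6, Argo), (26, DEN, 22, Helix), (26, DEN, 23, Helix), (26, DEN, 6, Helix)}.
π[sid, city, qty]: project onto (sid, city, qty) → {(20, CHI, 17), (22, CHI, 26), (22, DEN, 26), (23, CHI, 26), (23, DEN, 26), (6, CHI, 26), (6, DEN, 26)}

{(20, CHI, 17), (22, CHI, 26), (22, DEN, 26), (23, CHI, 26), (23, DEN, 26), (6, CHI, 26), (6, DEN, 26)}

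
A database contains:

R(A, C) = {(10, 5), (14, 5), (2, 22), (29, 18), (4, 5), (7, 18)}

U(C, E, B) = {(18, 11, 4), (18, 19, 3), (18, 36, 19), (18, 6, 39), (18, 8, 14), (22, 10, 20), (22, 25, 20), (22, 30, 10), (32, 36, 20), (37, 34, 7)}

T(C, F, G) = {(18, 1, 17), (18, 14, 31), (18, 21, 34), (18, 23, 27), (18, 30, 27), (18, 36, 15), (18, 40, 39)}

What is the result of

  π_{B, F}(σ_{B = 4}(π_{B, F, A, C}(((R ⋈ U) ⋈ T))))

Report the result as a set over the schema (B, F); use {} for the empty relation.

{(4, 1), (4, 14), (4, 21), (4, 23), (4, 30), (4, 36), (4, 40)}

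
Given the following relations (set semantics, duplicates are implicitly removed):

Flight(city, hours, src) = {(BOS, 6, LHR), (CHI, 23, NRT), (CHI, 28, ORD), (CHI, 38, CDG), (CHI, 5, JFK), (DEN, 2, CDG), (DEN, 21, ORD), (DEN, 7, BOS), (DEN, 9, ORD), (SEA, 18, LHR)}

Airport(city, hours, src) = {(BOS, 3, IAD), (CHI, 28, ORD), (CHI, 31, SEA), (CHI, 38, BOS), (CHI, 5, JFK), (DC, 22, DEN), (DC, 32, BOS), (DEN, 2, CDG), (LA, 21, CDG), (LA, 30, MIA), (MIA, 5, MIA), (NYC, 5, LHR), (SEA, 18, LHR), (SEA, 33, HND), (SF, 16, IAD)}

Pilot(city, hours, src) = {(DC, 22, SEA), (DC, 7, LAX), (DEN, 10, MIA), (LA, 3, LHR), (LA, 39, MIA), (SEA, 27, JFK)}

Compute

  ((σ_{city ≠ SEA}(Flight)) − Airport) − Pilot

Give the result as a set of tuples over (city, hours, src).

σ[city ≠ SEA]: keep tuples satisfying city ≠ SEA → {(BOS, 6, LHR), (CHI, 23, NRT), (CHI, 28, ORD), (CHI, 38, CDG), (CHI, 5, JFK), (DEN, 2, CDG), (DEN, 21, ORD), (DEN, 7, BOS), (DEN, 9, ORD)}
Set difference of the two operands is {(BOS, 6, LHR), (CHI, 23, NRT), (CHI, 38, CDG), (DEN, 21, ORD), (DEN, 7, BOS), (DEN, 9, ORD)}.
Set difference of the two operands is {(BOS, 6, LHR), (CHI, 23, NRT), (CHI, 38, CDG), (DEN, 21, ORD), (DEN, 7, BOS), (DEN, 9, ORD)}.

{(BOS, 6, LHR), (CHI, 23, NRT), (CHI, 38, CDG), (DEN, 21, ORD), (DEN, 7, BOS), (DEN, 9, ORD)}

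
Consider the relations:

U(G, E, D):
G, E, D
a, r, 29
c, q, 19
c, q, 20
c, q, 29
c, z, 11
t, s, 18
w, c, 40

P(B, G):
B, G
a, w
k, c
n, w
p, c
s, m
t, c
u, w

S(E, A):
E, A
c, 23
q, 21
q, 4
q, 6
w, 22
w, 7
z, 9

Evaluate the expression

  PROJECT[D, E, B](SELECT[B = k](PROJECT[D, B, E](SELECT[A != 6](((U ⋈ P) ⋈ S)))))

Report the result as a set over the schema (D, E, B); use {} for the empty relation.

U ⋈ P (natural join on G): {(c, q, 19, k), (c, q, 19, p), (c, q, 19, t), (c, q, 20, k), (c, q, 20, p), (c, q, 20, t), (c, q, 29, k), (c, q, 29, p), (c, q, 29, t), (c, z, 11, k), (c, z, 11, p), (c, z, 11, t), (w, c, 40, a), (w, c, 40, n), (w, c, 40, u)}
(U ⋈ P) ⋈ S (natural join on E): {(c, q, 19, k, 21), (c, q, 19, k, 4), (c, q, 19, k, 6), (c, q, 19, p, 21), (c, q, 19, p, 4), (c, q, 19, p, 6), (c, q, 19, t, 21), (c, q, 19, t, 4), (c, q, 19, t, 6), (c, q, 20, k, 21), (c, q, 20, k, 4), (c, q, 20, k, 6), (c, q, 20, p, 21), (c, q, 20, p, 4), (c, q, 20, p, 6), (c, q, 20, t, 21), (c, q, 20, t, 4), (c, q, 20, t, 6), (c, q, 29, k, 21), (c, q, 29, k, 4), (c, q, 29, k, 6), (c, q, 29, p, 21), (c, q, 29, p, 4), (c, q, 29, p, 6), (c, q, 29, t, 21), (c, q, 29, t, 4), (c, q, 29, t, 6), (c, z, 11, k, 9), (c, z, 11, p, 9), (c, z, 11, t, 9), (w, c, 40, a, 23), (w, c, 40, n, 23), (w, c, 40, u, 23)}
Filtering on A != 6 leaves {(c, q, 19, k, 21), (c, q, 19, k, 4), (c, q, 19, p, 21), (c, q, 19, p, 4), (c, q, 19, t, 21), (c, q, 19, t, 4), (c, q, 20, k, 21), (c, q, 20, k, 4), (c, q, 20, p, 21), (c, q, 20, p, 4), (c, q, 20, t, 21), (c, q, 20, t, 4), (c, q, 29, k, 21), (c, q, 29, k, 4), (c, q, 29, p, 21), (c, q, 29, p, 4), (c, q, 29, t, 21), (c, q, 29, t, 4), (c, z, 11, k, 9), (c, z, 11, p, 9), (c, z, 11, t, 9), (w, c, 40, a, 23), (w, c, 40, n, 23), (w, c, 40, u, 23)}.
π[D, B, E]: project onto (D, B, E) (9 duplicate(s) eliminated) → {(11, k, z), (11, p, z), (11, t, z), (19, k, q), (19, p, q), (19, t, q), (20, k, q), (20, p, q), (20, t, q), (29, k, q), (29, p, q), (29, t, q), (40, a, c), (40, n, c), (40, u, c)}
Filtering on B = k leaves {(11, k, z), (19, k, q), (20, k, q), (29, k, q)}.
π[D, E, B]: project onto (D, E, B) → {(11, z, k), (19, q, k), (20, q, k), (29, q, k)}

{(11, z, k), (19, q, k), (20, q, k), (29, q, k)}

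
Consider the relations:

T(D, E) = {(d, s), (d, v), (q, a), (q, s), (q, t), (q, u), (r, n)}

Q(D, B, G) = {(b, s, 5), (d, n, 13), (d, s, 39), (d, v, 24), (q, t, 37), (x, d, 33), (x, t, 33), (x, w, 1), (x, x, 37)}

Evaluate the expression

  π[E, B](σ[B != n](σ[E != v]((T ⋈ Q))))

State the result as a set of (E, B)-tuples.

Joining T and Q on D yields {(d, s, n, 13), (d, s, s, 39), (d, s, v, 24), (d, v, n, 13), (d, v, s, 39), (d, v, v, 24), (q, a, t, 37), (q, s, t, 37), (q, t, t, 37), (q, u, t, 37)}.
σ[E != v]: keep tuples satisfying E != v → {(d, s, n, 13), (d, s, s, 39), (d, s, v, 24), (q, a, t, 37), (q, s, t, 37), (q, t, t, 37), (q, u, t, 37)}
σ[B != n]: keep tuples satisfying B != n → {(d, s, s, 39), (d, s, v, 24), (q, a, t, 37), (q, s, t, 37), (q, t, t, 37), (q, u, t, 37)}
π_{E, B} gives {(a, t), (s, s), (s, t), (s, v), (t, t), (u, t)}.

{(a, t), (s, s), (s, t), (s, v), (t, t), (u, t)}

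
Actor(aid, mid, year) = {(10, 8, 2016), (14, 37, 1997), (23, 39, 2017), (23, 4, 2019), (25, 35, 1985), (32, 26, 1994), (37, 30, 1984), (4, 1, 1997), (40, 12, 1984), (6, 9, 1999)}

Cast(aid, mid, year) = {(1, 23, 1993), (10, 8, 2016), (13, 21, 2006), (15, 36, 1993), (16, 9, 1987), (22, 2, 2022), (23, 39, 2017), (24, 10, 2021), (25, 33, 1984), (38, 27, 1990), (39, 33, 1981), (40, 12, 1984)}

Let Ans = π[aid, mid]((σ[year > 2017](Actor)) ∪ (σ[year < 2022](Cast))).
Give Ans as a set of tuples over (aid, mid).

{(1, 23), (10, 8), (13, 21), (15, 36), (16, 9), (23, 39), (23, 4), (24, 10), (25, 33), (38, 27), (39, 33), (40, 12)}

σ[year > 2017]: keep tuples satisfying year > 2017 → {(23, 4, 2019)}
σ[year < 2022]: keep tuples satisfying year < 2022 → {(1, 23, 1993), (10, 8, 2016), (13, 21, 2006), (15, 36, 1993), (16, 9, 1987), (23, 39, 2017), (24, 10, 2021), (25, 33, 1984), (38, 27, 1990), (39, 33, 1981), (40, 12, 1984)}
Set union of the two operands is {(1, 23, 1993), (10, 8, 2016), (13, 21, 2006), (15, 36, 1993), (16, 9, 1987), (23, 39, 2017), (23, 4, 2019), (24, 10, 2021), (25, 33, 1984), (38, 27, 1990), (39, 33, 1981), (40, 12, 1984)}.
π[aid, mid]: project onto (aid, mid) → {(1, 23), (10, 8), (13, 21), (15, 36), (16, 9), (23, 39), (23, 4), (24, 10), (25, 33), (38, 27), (39, 33), (40, 12)}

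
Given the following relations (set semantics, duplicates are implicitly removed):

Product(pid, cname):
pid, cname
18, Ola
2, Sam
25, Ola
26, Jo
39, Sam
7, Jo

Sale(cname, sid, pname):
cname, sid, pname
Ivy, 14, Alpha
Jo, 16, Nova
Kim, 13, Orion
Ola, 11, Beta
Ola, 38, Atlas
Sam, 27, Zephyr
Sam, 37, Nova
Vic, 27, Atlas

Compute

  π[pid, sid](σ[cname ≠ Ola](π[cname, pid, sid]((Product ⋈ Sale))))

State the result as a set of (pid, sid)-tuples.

Natural join on cname: {(18, Ola, 11, Beta), (18, Ola, 38, Atlas), (2, Sam, 27, Zephyr), (2, Sam, 37, Nova), (25, Ola, 11, Beta), (25, Ola, 38, Atlas), (26, Jo, 16, Nova), (39, Sam, 27, Zephyr), (39, Sam, 37, Nova), (7, Jo, 16, Nova)}
Projecting to cname, pid, sid: {(Jo, 26, 16), (Jo, 7, 16), (Ola, 18, 11), (Ola, 18, 38), (Ola, 25, 11), (Ola, 25, 38), (Sam, 2, 27), (Sam, 2, 37), (Sam, 39, 27), (Sam, 39, 37)}
Filtering on cname ≠ Ola leaves {(Jo, 26, 16), (Jo, 7, 16), (Sam, 2, 27), (Sam, 2, 37), (Sam, 39, 27), (Sam, 39, 37)}.
Projecting to pid, sid: {(2, 27), (2, 37), (26, 16), (39, 27), (39, 37), (7, 16)}

{(2, 27), (2, 37), (26, 16), (39, 27), (39, 37), (7, 16)}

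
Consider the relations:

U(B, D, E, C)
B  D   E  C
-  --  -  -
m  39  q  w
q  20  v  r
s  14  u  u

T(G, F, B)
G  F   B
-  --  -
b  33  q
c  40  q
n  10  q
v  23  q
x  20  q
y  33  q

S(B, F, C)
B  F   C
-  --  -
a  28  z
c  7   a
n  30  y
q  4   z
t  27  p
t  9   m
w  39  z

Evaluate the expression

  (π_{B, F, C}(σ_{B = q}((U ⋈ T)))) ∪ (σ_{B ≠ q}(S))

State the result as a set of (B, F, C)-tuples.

Joining U and T on B yields {(q, 20, v, r, b, 33), (q, 20, v, r, c, 40), (q, 20, v, r, n, 10), (q, 20, v, r, v, 23), (q, 20, v, r, x, 20), (q, 20, v, r, y, 33)}.
σ[B = q]: keep tuples satisfying B = q → {(q, 20, v, r, b, 33), (q, 20, v, r, c, 40), (q, 20, v, r, n, 10), (q, 20, v, r, v, 23), (q, 20, v, r, x, 20), (q, 20, v, r, y, 33)}
Projecting to B, F, C (1 duplicate(s) eliminated): {(q, 10, r), (q, 20, r), (q, 23, r), (q, 33, r), (q, 40, r)}
σ[B ≠ q]: keep tuples satisfying B ≠ q → {(a, 28, z), (c, 7, a), (n, 30, y), (t, 27, p), (t, 9, m), (w, 39, z)}
Set union of the two operands is {(a, 28, z), (c, 7, a), (n, 30, y), (q, 10, r), (q, 20, r), (q, 23, r), (q, 33, r), (q, 40, r), (t, 27, p), (t, 9, m), (w, 39, z)}.

{(a, 28, z), (c, 7, a), (n, 30, y), (q, 10, r), (q, 20, r), (q, 23, r), (q, 33, r), (q, 40, r), (t, 27, p), (t, 9, m), (w, 39, z)}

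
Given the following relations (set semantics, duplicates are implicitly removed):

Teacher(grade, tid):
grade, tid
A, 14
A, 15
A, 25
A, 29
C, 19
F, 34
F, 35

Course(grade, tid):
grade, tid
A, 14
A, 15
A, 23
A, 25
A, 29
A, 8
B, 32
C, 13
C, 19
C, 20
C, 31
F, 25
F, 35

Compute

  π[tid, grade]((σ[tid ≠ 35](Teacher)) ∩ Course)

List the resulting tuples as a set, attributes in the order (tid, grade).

Apply σ_{tid ≠ 35}; surviving tuples: {(A, 14), (A, 15), (A, 25), (A, 29), (C, 19), (F, 34)}
Intersection: {(A, 14), (A, 15), (A, 25), (A, 29), (C, 19), (F, 34)} with {(A, 14), (A, 15), (A, 23), (A, 25), (A, 29), (A, 8), (B, 32), (C, 13), (C, 19), (C, 20), (C, 31), (F, 25), (F, 35)} → {(A, 14), (A, 15), (A, 25), (A, 29), (C, 19)}
Projecting to tid, grade: {(14, A), (15, A), (19, C), (25, A), (29, A)}

{(14, A), (15, A), (19, C), (25, A), (29, A)}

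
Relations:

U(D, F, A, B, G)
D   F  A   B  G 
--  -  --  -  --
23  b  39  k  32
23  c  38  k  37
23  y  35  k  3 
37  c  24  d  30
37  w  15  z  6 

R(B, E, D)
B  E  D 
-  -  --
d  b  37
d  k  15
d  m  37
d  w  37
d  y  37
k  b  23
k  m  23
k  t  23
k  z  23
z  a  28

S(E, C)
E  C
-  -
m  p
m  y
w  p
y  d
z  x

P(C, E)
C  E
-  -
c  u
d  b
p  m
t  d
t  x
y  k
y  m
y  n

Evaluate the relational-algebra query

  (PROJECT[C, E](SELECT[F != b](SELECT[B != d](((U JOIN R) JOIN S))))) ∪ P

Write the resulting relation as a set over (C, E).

Natural join on D, B: {(23, b, 39, k, 32, b), (23, b, 39, k, 32, m), (23, b, 39, k, 32, t), (23, b, 39, k, 32, z), (23, c, 38, k, 37, b), (23, c, 38, k, 37, m), (23, c, 38, k, 37, t), (23, c, 38, k, 37, z), (23, y, 35, k, 3, b), (23, y, 35, k, 3, m), (23, y, 35, k, 3, t), (23, y, 35, k, 3, z), (37, c, 24, d, 30, b), (37, c, 24, d, 30, m), (37, c, 24, d, 30, w), (37, c, 24, d, 30, y)}
Natural join on E: {(23, b, 39, k, 32, m, p), (23, b, 39, k, 32, m, y), (23, b, 39, k, 32, z, x), (23, c, 38, k, 37, m, p), (23, c, 38, k, 37, m, y), (23, c, 38, k, 37, z, x), (23, y, 35, k, 3, m, p), (23, y, 35, k, 3, m, y), (23, y, 35, k, 3, z, x), (37, c, 24, d, 30, m, p), (37, c, 24, d, 30, m, y), (37, c, 24, d, 30, w, p), (37, c, 24, d, 30, y, d)}
Selection B != d: {(23, b, 39, k, 32, m, p), (23, b, 39, k, 32, m, y), (23, b, 39, k, 32, z, x), (23, c, 38, k, 37, m, p), (23, c, 38, k, 37, m, y), (23, c, 38, k, 37, z, x), (23, y, 35, k, 3, m, p), (23, y, 35, k, 3, m, y), (23, y, 35, k, 3, z, x)}
Selection F != b: {(23, c, 38, k, 37, m, p), (23, c, 38, k, 37, m, y), (23, c, 38, k, 37, z, x), (23, y, 35, k, 3, m, p), (23, y, 35, k, 3, m, y), (23, y, 35, k, 3, z, x)}
Keep only column(s) C, E (3 duplicate(s) eliminated): {(p, m), (x, z), (y, m)}
Union: {(p, m), (x, z), (y, m)} with {(c, u), (d, b), (p, m), (t, d), (t, x), (y, k), (y, m), (y, n)} → {(c, u), (d, b), (p, m), (t, d), (t, x), (x, z), (y, k), (y, m), (y, n)}

{(c, u), (d, b), (p, m), (t, d), (t, x), (x, z), (y, k), (y, m), (y, n)}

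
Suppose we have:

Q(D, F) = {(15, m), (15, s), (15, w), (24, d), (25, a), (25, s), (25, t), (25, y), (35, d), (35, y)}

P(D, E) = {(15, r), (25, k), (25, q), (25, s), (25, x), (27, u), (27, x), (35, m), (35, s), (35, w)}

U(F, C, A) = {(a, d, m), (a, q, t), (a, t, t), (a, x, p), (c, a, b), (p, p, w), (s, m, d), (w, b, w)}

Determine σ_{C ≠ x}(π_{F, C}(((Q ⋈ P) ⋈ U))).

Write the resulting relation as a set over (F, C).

Natural join on D: {(15, m, r), (15, s, r), (15, w, r), (25, a, k), (25, a, q), (25, a, s), (25, a, x), (25, s, k), (25, s, q), (25, s, s), (25, s, x), (25, t, k), (25, t, q), (25, t, s), (25, t, x), (25, y, k), (25, y, q), (25, y, s), (25, y, x), (35, d, m), (35, d, s), (35, d, w), (35, y, m), (35, y, s), (35, y, w)}
Natural join on F: {(15, s, r, m, d), (15, w, r, b, w), (25, a, k, d, m), (25, a, k, q, t), (25, a, k, t, t), (25, a, k, x, p), (25, a, q, d, m), (25, a, q, q, t), (25, a, q, t, t), (25, a, q, x, p), (25, a, s, d, m), (25, a, s, q, t), (25, a, s, t, t), (25, a, s, x, p), (25, a, x, d, m), (25, a, x, q, t), (25, a, x, t, t), (25, a, x, x, p), (25, s, k, m, d), (25, s, q, m, d), (25, s, s, m, d), (25, s, x, m, d)}
Keep only column(s) F, C (16 duplicate(s) eliminated): {(a, d), (a, q), (a, t), (a, x), (s, m), (w, b)}
Filtering on C ≠ x leaves {(a, d), (a, q), (a, t), (s, m), (w, b)}.

{(a, d), (a, q), (a, t), (s, m), (w, b)}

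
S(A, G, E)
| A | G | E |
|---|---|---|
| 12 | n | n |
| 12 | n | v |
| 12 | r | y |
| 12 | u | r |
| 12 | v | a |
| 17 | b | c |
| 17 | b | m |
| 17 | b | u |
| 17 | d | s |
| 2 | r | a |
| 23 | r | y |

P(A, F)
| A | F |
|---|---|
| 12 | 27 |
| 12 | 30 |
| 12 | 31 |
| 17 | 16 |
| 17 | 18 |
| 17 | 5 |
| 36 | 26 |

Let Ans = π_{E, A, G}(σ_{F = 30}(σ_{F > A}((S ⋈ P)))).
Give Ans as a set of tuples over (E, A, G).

S ⋈ P (natural join on A): {(12, n, n, 27), (12, n, n, 30), (12, n, n, 31), (12, n, v, 27), (12, n, v, 30), (12, n, v, 31), (12, r, y, 27), (12, r, y, 30), (12, r, y, 31), (12, u, r, 27), (12, u, r, 30), (12, u, r, 31), (12, v, a, 27), (12, v, a, 30), (12, v, a, 31), (17, b, c, 16), (17, b, c, 18), (17, b, c, 5), (17, b, m, 16), (17, b, m, 18), (17, b, m, 5), (17, b, u, 16), (17, b, u, 18), (17, b, u, 5), (17, d, s, 16), (17, d, s, 18), (17, d, s, 5)}
Apply σ_{F > A}; surviving tuples: {(12, n, n, 27), (12, n, n, 30), (12, n, n, 31), (12, n, v, 27), (12, n, v, 30), (12, n, v, 31), (12, r, y, 27), (12, r, y, 30), (12, r, y, 31), (12, u, r, 27), (12, u, r, 30), (12, u, r, 31), (12, v, a, 27), (12, v, a, 30), (12, v, a, 31), (17, b, c, 18), (17, b, m, 18), (17, b, u, 18), (17, d, s, 18)}
Apply σ_{F = 30}; surviving tuples: {(12, n, n, 30), (12, n, v, 30), (12, r, y, 30), (12, u, r, 30), (12, v, a, 30)}
π_{E, A, G} gives {(a, 12, v), (n, 12, n), (r, 12, u), (v, 12, n), (y, 12, r)}.

{(a, 12, v), (n, 12, n), (r, 12, u), (v, 12, n), (y, 12, r)}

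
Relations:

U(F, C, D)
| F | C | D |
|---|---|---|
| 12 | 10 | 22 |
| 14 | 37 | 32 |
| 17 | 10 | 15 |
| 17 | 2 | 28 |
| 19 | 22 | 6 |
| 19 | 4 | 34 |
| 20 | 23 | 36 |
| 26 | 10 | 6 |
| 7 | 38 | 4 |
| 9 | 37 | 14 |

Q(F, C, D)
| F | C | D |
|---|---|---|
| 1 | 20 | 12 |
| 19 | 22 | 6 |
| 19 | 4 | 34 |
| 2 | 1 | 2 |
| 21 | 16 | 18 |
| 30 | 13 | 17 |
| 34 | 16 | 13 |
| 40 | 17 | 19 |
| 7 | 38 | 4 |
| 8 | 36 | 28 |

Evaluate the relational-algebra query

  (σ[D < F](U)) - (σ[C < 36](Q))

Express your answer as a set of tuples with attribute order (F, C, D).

Apply σ_{D < F}; surviving tuples: {(17, 10, 15), (19, 22, 6), (26, 10, 6), (7, 38, 4)}
Apply σ_{C < 36}; surviving tuples: {(1, 20, 12), (19, 22, 6), (19, 4, 34), (2, 1, 2), (21, 16, 18), (30, 13, 17), (34, 16, 13), (40, 17, 19)}
Difference: {(17, 10, 15), (19, 22, 6), (26, 10, 6), (7, 38, 4)} with {(1, 20, 12), (19, 22, 6), (19, 4, 34), (2, 1, 2), (21, 16, 18), (30, 13, 17), (34, 16, 13), (40, 17, 19)} → {(17, 10, 15), (26, 10, 6), (7, 38, 4)}

{(17, 10, 15), (26, 10, 6), (7, 38, 4)}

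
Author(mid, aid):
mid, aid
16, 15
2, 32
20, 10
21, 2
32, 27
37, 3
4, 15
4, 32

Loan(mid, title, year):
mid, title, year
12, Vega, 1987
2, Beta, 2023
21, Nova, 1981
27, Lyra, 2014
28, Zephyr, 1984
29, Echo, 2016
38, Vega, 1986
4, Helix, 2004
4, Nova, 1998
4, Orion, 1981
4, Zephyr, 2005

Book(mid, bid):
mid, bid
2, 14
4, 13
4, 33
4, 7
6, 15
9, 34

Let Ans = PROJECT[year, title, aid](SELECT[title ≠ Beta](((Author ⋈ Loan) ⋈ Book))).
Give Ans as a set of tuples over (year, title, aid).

{(1981, Orion, 15), (1981, Orion, 32), (1998, Nova, 15), (1998, Nova, 32), (2004, Helix, 15), (2004, Helix, 32), (2005, Zephyr, 15), (2005, Zephyr, 32)}

Author ⋈ Loan (natural join on mid): {(2, 32, Beta, 2023), (21, 2, Nova, 1981), (4, 15, Helix, 2004), (4, 15, Nova, 1998), (4, 15, Orion, 1981), (4, 15, Zephyr, 2005), (4, 32, Helix, 2004), (4, 32, Nova, 1998), (4, 32, Orion, 1981), (4, 32, Zephyr, 2005)}
(Author ⋈ Loan) ⋈ Book (natural join on mid): {(2, 32, Beta, 2023, 14), (4, 15, Helix, 2004, 13), (4, 15, Helix, 2004, 33), (4, 15, Helix, 2004, 7), (4, 15, Nova, 1998, 13), (4, 15, Nova, 1998, 33), (4, 15, Nova, 1998, 7), (4, 15, Orion, 1981, 13), (4, 15, Orion, 1981, 33), (4, 15, Orion, 1981, 7), (4, 15, Zephyr, 2005, 13), (4, 15, Zephyr, 2005, 33), (4, 15, Zephyr, 2005, 7), (4, 32, Helix, 2004, 13), (4, 32, Helix, 2004, 33), (4, 32, Helix, 2004, 7), (4, 32, Nova, 1998, 13), (4, 32, Nova, 1998, 33), (4, 32, Nova, 1998, 7), (4, 32, Orion, 1981, 13), (4, 32, Orion, 1981, 33), (4, 32, Orion, 1981, 7), (4, 32, Zephyr, 2005, 13), (4, 32, Zephyr, 2005, 33), (4, 32, Zephyr, 2005, 7)}
Filtering on title ≠ Beta leaves {(4, 15, Helix, 2004, 13), (4, 15, Helix, 2004, 33), (4, 15, Helix, 2004, 7), (4, 15, Nova, 1998, 13), (4, 15, Nova, 1998, 33), (4, 15, Nova, 1998, 7), (4, 15, Orion, 1981, 13), (4, 15, Orion, 1981, 33), (4, 15, Orion, 1981, 7), (4, 15, Zephyr, 2005, 13), (4, 15, Zephyr, 2005, 33), (4, 15, Zephyr, 2005, 7), (4, 32, Helix, 2004, 13), (4, 32, Helix, 2004, 33), (4, 32, Helix, 2004, 7), (4, 32, Nova, 1998, 13), (4, 32, Nova, 1998, 33), (4, 32, Nova, 1998, 7), (4, 32, Orion, 1981, 13), (4, 32, Orion, 1981, 33), (4, 32, Orion, 1981, 7), (4, 32, Zephyr, 2005, 13), (4, 32, Zephyr, 2005, 33), (4, 32, Zephyr, 2005, 7)}.
Projecting to year, title, aid (16 duplicate(s) eliminated): {(1981, Orion, 15), (1981, Orion, 32), (1998, Nova, 15), (1998, Nova, 32), (2004, Helix, 15), (2004, Helix, 32), (2005, Zephyr, 15), (2005, Zephyr, 32)}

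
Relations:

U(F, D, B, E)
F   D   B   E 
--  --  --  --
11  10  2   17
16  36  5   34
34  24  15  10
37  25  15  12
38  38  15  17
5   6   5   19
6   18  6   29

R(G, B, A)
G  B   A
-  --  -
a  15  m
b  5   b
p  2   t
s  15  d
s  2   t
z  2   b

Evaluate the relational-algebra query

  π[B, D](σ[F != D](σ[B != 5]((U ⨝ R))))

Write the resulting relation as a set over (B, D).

{(15, 24), (15, 25), (2, 10)}

Joining U and R on B yields {(11, 10, 2, 17, p, t), (11, 10, 2, 17, s, t), (11, 10, 2, 17, z, b), (16, 36, 5, 34, b, b), (34, 24, 15, 10, a, m), (34, 24, 15, 10, s, d), (37, 25, 15, 12, a, m), (37, 25, 15, 12, s, d), (38, 38, 15, 17, a, m), (38, 38, 15, 17, s, d), (5, 6, 5, 19, b, b)}.
Apply σ_{B != 5}; surviving tuples: {(11, 10, 2, 17, p, t), (11, 10, 2, 17, s, t), (11, 10, 2, 17, z, b), (34, 24, 15, 10, a, m), (34, 24, 15, 10, s, d), (37, 25, 15, 12, a, m), (37, 25, 15, 12, s, d), (38, 38, 15, 17, a, m), (38, 38, 15, 17, s, d)}
Apply σ_{F != D}; surviving tuples: {(11, 10, 2, 17, p, t), (11, 10, 2, 17, s, t), (11, 10, 2, 17, z, b), (34, 24, 15, 10, a, m), (34, 24, 15, 10, s, d), (37, 25, 15, 12, a, m), (37, 25, 15, 12, s, d)}
π_{B, D} gives {(15, 24), (15, 25), (2, 10)} (4 duplicate(s) eliminated).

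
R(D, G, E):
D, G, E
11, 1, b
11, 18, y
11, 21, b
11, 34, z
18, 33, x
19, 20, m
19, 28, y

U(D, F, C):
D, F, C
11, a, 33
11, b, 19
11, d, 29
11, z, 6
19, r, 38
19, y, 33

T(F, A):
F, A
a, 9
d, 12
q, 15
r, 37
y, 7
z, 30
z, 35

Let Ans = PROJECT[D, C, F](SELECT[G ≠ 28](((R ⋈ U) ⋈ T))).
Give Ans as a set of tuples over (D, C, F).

{(11, 29, d), (11, 33, a), (11, 6, z), (19, 33, y), (19, 38, r)}

Joining R and U on D yields {(11, 1, b, a, 33), (11, 1, b, b, 19), (11, 1, b, d, 29), (11, 1, b, z, 6), (11, 18, y, a, 33), (11, 18, y, b, 19), (11, 18, y, d, 29), (11, 18, y, z, 6), (11, 21, b, a, 33), (11, 21, b, b, 19), (11, 21, b, d, 29), (11, 21, b, z, 6), (11, 34, z, a, 33), (11, 34, z, b, 19), (11, 34, z, d, 29), (11, 34, z, z, 6), (19, 20, m, r, 38), (19, 20, m, y, 33), (19, 28, y, r, 38), (19, 28, y, y, 33)}.
Joining (R ⋈ U) and T on F yields {(11, 1, b, a, 33, 9), (11, 1, b, d, 29, 12), (11, 1, b, z, 6, 30), (11, 1, b, z, 6, 35), (11, 18, y, a, 33, 9), (11, 18, y, d, 29, 12), (11, 18, y, z, 6, 30), (11, 18, y, z, 6, 35), (11, 21, b, a, 33, 9), (11, 21, b, d, 29, 12), (11, 21, b, z, 6, 30), (11, 21, b, z, 6, 35), (11, 34, z, a, 33, 9), (11, 34, z, d, 29, 12), (11, 34, z, z, 6, 30), (11, 34, z, z, 6, 35), (19, 20, m, r, 38, 37), (19, 20, m, y, 33, 7), (19, 28, y, r, 38, 37), (19, 28, y, y, 33, 7)}.
Selection G ≠ 28: {(11, 1, b, a, 33, 9), (11, 1, b, d, 29, 12), (11, 1, b, z, 6, 30), (11, 1, b, z, 6, 35), (11, 18, y, a, 33, 9), (11, 18, y, d, 29, 12), (11, 18, y, z, 6, 30), (11, 18, y, z, 6, 35), (11, 21, b, a, 33, 9), (11, 21, b, d, 29, 12), (11, 21, b, z, 6, 30), (11, 21, b, z, 6, 35), (11, 34, z, a, 33, 9), (11, 34, z, d, 29, 12), (11, 34, z, z, 6, 30), (11, 34, z, z, 6, 35), (19, 20, m, r, 38, 37), (19, 20, m, y, 33, 7)}
π_{D, C, F} gives {(11, 29, d), (11, 33, a), (11, 6, z), (19, 33, y), (19, 38, r)} (13 duplicate(s) eliminated).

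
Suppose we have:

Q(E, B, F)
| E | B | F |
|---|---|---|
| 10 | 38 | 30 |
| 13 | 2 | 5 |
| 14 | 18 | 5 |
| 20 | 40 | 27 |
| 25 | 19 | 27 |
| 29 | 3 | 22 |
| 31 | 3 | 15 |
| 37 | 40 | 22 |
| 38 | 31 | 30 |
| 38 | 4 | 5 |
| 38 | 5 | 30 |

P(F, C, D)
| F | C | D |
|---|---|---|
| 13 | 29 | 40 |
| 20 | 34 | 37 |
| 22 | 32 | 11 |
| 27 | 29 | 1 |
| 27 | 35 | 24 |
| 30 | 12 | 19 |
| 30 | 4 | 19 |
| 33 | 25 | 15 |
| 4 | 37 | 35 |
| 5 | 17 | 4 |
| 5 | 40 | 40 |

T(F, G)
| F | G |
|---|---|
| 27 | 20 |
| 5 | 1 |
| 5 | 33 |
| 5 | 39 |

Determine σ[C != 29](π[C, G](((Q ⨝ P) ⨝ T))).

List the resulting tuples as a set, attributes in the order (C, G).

{(17, 1), (17, 33), (17, 39), (35, 20), (40, 1), (40, 33), (40, 39)}

Q ⋈ P (natural join on F): {(10, 38, 30, 12, 19), (10, 38, 30, 4, 19), (13, 2, 5, 17, 4), (13, 2, 5, 40, 40), (14, 18, 5, 17, 4), (14, 18, 5, 40, 40), (20, 40, 27, 29, 1), (20, 40, 27, 35, 24), (25, 19, 27, 29, 1), (25, 19, 27, 35, 24), (29, 3, 22, 32, 11), (37, 40, 22, 32, 11), (38, 31, 30, 12, 19), (38, 31, 30, 4, 19), (38, 4, 5, 17, 4), (38, 4, 5, 40, 40), (38, 5, 30, 12, 19), (38, 5, 30, 4, 19)}
(Q ⨝ P) ⋈ T (natural join on F): {(13, 2, 5, 17, 4, 1), (13, 2, 5, 17, 4, 33), (13, 2, 5, 17, 4, 39), (13, 2, 5, 40, 40, 1), (13, 2, 5, 40, 40, 33), (13, 2, 5, 40, 40, 39), (14, 18, 5, 17, 4, 1), (14, 18, 5, 17, 4, 33), (14, 18, 5, 17, 4, 39), (14, 18, 5, 40, 40, 1), (14, 18, 5, 40, 40, 33), (14, 18, 5, 40, 40, 39), (20, 40, 27, 29, 1, 20), (20, 40, 27, 35, 24, 20), (25, 19, 27, 29, 1, 20), (25, 19, 27, 35, 24, 20), (38, 4, 5, 17, 4, 1), (38, 4, 5, 17, 4, 33), (38, 4, 5, 17, 4, 39), (38, 4, 5, 40, 40, 1), (38, 4, 5, 40, 40, 33), (38, 4, 5, 40, 40, 39)}
π_{C, G} gives {(17, 1), (17, 33), (17, 39), (29, 20), (35, 20), (40, 1), (40, 33), (40, 39)} (14 duplicate(s) eliminated).
σ[C != 29]: keep tuples satisfying C != 29 → {(17, 1), (17, 33), (17, 39), (35, 20), (40, 1), (40, 33), (40, 39)}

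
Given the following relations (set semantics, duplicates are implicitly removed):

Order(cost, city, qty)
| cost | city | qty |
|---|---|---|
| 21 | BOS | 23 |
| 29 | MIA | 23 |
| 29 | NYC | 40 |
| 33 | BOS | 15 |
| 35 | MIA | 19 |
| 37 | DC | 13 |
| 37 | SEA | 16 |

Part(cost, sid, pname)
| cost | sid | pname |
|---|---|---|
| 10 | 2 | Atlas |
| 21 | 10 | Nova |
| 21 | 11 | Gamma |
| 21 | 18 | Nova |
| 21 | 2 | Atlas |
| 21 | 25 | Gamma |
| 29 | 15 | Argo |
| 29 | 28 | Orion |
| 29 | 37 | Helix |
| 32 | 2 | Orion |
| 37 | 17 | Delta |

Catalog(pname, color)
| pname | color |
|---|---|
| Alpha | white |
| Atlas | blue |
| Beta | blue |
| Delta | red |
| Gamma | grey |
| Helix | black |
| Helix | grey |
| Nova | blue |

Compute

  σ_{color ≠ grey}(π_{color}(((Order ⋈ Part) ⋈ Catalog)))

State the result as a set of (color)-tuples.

Joining Order and Part on cost yields {(21, BOS, 23, 10, Nova), (21, BOS, 23, 11, Gamma), (21, BOS, 23, 18, Nova), (21, BOS, 23, 2, Atlas), (21, BOS, 23, 25, Gamma), (29, MIA, 23, 15, Argo), (29, MIA, 23, 28, Orion), (29, MIA, 23, 37, Helix), (29, NYC, 40, 15, Argo), (29, NYC, 40, 28, Orion), (29, NYC, 40, 37, Helix), (37, DC, 13, 17, Delta), (37, SEA, 16, 17, Delta)}.
Joining (Order ⋈ Part) and Catalog on pname yields {(21, BOS, 23, 10, Nova, blue), (21, BOS, 23, 11, Gamma, grey), (21, BOS, 23, 18, Nova, blue), (21, BOS, 23, 2, Atlas, blue), (21, BOS, 23, 25, Gamma, grey), (29, MIA, 23, 37, Helix, black), (29, MIA, 23, 37, Helix, grey), (29, NYC, 40, 37, Helix, black), (29, NYC, 40, 37, Helix, grey), (37, DC, 13, 17, Delta, red), (37, SEA, 16, 17, Delta, red)}.
Projecting to color (7 duplicate(s) eliminated): {black, blue, grey, red}
Apply σ_{color ≠ grey}; surviving tuples: {black, blue, red}

{black, blue, red}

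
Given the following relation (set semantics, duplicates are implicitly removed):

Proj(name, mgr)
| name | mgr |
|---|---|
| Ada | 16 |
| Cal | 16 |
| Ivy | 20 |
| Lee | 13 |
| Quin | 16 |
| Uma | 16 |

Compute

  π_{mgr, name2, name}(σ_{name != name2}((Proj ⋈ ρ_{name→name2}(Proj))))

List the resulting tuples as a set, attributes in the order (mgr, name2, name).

{(16, Ada, Cal), (16, Ada, Quin), (16, Ada, Uma), (16, Cal, Ada), (16, Cal, Quin), (16, Cal, Uma), (16, Quin, Ada), (16, Quin, Cal), (16, Quin, Uma), (16, Uma, Ada), (16, Uma, Cal), (16, Uma, Quin)}

ρ[name→name2]: schema becomes (name2, mgr); tuples unchanged.
Proj ⋈ ρ_{name→name2}(Proj) (natural join on mgr): {(Ada, 16, Ada), (Ada, 16, Cal), (Ada, 16, Quin), (Ada, 16, Uma), (Cal, 16, Ada), (Cal, 16, Cal), (Cal, 16, Quin), (Cal, 16, Uma), (Ivy, 20, Ivy), (Lee, 13, Lee), (Quin, 16, Ada), (Quin, 16, Cal), (Quin, 16, Quin), (Quin, 16, Uma), (Uma, 16, Ada), (Uma, 16, Cal), (Uma, 16, Quin), (Uma, 16, Uma)}
Selection name != name2: {(Ada, 16, Cal), (Ada, 16, Quin), (Ada, 16, Uma), (Cal, 16, Ada), (Cal, 16, Quin), (Cal, 16, Uma), (Quin, 16, Ada), (Quin, 16, Cal), (Quin, 16, Uma), (Uma, 16, Ada), (Uma, 16, Cal), (Uma, 16, Quin)}
Projecting to mgr, name2, name: {(16, Ada, Cal), (16, Ada, Quin), (16, Ada, Uma), (16, Cal, Ada), (16, Cal, Quin), (16, Cal, Uma), (16, Quin, Ada), (16, Quin, Cal), (16, Quin, Uma), (16, Uma, Ada), (16, Uma, Cal), (16, Uma, Quin)}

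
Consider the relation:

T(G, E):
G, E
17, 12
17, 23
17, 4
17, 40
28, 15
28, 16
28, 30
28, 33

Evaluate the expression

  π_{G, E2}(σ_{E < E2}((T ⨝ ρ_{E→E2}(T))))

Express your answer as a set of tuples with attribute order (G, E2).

{(17, 12), (17, 23), (17, 40), (28, 16), (28, 30), (28, 33)}

ρ[E→E2]: schema becomes (G, E2); tuples unchanged.
T ⋈ ρ_{E→E2}(T) (natural join on G): {(17, 12, 12), (17, 12, 23), (17, 12, 4), (17, 12, 40), (17, 23, 12), (17, 23, 23), (17, 23, 4), (17, 23, 40), (17, 4, 12), (17, 4, 23), (17, 4, 4), (17, 4, 40), (17, 40, 12), (17, 40, 23), (17, 40, 4), (17, 40, 40), (28, 15, 15), (28, 15, 16), (28, 15, 30), (28, 15, 33), (28, 16, 15), (28, 16, 16), (28, 16, 30), (28, 16, 33), (28, 30, 15), (28, 30, 16), (28, 30, 30), (28, 30, 33), (28, 33, 15), (28, 33, 16), (28, 33, 30), (28, 33, 33)}
σ[E < E2]: keep tuples satisfying E < E2 → {(17, 12, 23), (17, 12, 40), (17, 23, 40), (17, 4, 12), (17, 4, 23), (17, 4, 40), (28, 15, 16), (28, 15, 30), (28, 15, 33), (28, 16, 30), (28, 16, 33), (28, 30, 33)}
π_{G, E2} gives {(17, 12), (17, 23), (17, 40), (28, 16), (28, 30), (28, 33)} (6 duplicate(s) eliminated).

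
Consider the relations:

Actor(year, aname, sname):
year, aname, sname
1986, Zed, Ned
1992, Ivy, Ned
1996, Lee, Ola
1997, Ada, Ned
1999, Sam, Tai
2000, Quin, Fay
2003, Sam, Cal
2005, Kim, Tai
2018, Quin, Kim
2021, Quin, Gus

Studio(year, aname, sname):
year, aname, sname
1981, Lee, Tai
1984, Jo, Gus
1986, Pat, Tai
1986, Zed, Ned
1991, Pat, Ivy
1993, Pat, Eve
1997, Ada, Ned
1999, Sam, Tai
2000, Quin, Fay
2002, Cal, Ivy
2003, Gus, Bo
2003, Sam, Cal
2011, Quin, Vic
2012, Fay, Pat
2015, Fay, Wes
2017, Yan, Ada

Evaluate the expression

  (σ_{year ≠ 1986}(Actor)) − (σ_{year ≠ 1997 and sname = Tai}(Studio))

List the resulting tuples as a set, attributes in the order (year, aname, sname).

Selection year ≠ 1986: {(1992, Ivy, Ned), (1996, Lee, Ola), (1997, Ada, Ned), (1999, Sam, Tai), (2000, Quin, Fay), (2003, Sam, Cal), (2005, Kim, Tai), (2018, Quin, Kim), (2021, Quin, Gus)}
Selection year ≠ 1997 and sname = Tai: {(1981, Lee, Tai), (1986, Pat, Tai), (1999, Sam, Tai)}
Difference: {(1992, Ivy, Ned), (1996, Lee, Ola), (1997, Ada, Ned), (1999, Sam, Tai), (2000, Quin, Fay), (2003, Sam, Cal), (2005, Kim, Tai), (2018, Quin, Kim), (2021, Quin, Gus)} with {(1981, Lee, Tai), (1986, Pat, Tai), (1999, Sam, Tai)} → {(1992, Ivy, Ned), (1996, Lee, Ola), (1997, Ada, Ned), (2000, Quin, Fay), (2003, Sam, Cal), (2005, Kim, Tai), (2018, Quin, Kim), (2021, Quin, Gus)}

{(1992, Ivy, Ned), (1996, Lee, Ola), (1997, Ada, Ned), (2000, Quin, Fay), (2003, Sam, Cal), (2005, Kim, Tai), (2018, Quin, Kim), (2021, Quin, Gus)}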